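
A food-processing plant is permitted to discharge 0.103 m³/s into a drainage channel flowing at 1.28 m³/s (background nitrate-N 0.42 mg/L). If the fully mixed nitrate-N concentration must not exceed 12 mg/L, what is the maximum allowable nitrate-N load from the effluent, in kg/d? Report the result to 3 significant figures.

1390 kg/d

Mass balance at the limit: 1.280·0.4200 + 0.1030·Cₑ = 1.383·12 → Cₑ = 155.9 mg/L.
Load = 0.1030 m³/s × 155.9 g/m³ × 86 400 s/d = 1387 kg/d.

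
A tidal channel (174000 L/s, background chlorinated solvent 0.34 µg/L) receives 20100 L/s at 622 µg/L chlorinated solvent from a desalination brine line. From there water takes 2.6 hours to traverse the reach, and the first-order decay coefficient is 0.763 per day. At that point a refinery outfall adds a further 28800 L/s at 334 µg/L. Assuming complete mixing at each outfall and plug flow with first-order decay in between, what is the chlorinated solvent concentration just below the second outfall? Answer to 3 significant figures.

Mass balance: C = (174000·0.3400 + 20100·622.0) / 194100 = 12560000/194100 = 64.72 µg/L; combined flow 194100 L/s.
After decay, C = 64.72 × e^(−kt) = 64.72 × 0.9207 = 59.58 µg/L.
Second outfall: C = (194100·59.58 + 28800·334.0)/222900 = 95.04 µg/L.

95.0 µg/L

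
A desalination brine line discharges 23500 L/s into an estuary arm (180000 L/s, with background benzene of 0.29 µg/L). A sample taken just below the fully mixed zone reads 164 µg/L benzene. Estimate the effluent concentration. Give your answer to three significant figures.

Mass balance: 180000·0.2900 + 23500·Cₑ = 203500·164.0
→ Cₑ = (203500·164.0 − 180000·0.2900) / 23500 = 1418 µg/L.

1420 µg/L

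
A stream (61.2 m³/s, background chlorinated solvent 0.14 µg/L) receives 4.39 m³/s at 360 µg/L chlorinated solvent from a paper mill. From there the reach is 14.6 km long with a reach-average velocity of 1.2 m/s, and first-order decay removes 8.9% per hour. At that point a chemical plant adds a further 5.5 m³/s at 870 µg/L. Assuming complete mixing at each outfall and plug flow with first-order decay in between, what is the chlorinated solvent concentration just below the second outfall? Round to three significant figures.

Conservation of mass: C = (61.20·0.1400 + 4.390·360.0) / 65.59 = 1589/65.59 = 24.23 µg/L; combined flow 65.59 m³/s.
Travel time t = 14.6·1000 / 1.2 = 12170 s = 3.380 h.
8.9%/h lost → k = −ln(1 − 0.089) = 0.09321 h⁻¹.
After decay, C = 24.23 × e^(−kt) = 24.23 × 0.7298 = 17.68 µg/L.
Second outfall: C = (65.59·17.68 + 5.500·870.0)/71.09 = 83.62 µg/L.

83.6 µg/L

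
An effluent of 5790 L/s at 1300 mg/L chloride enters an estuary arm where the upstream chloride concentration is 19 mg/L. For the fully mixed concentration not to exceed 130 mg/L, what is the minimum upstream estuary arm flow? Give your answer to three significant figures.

61000 L/s

Set C_mix = 130: (Q·19.00 + 5790·1300) / (Q + 5790) = 130
→ Q = 5790·(1300 − 130)/(130 − 19.00) = 61030 L/s.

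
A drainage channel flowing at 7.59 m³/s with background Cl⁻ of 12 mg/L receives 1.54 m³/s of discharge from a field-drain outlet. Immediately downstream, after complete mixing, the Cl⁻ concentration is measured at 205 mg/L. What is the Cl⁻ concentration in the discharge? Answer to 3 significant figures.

Mass balance: 7.590·12.00 + 1.540·Cₑ = 9.130·205.0
→ Cₑ = (9.130·205.0 − 7.590·12.00) / 1.540 = 1156 mg/L.

1160 mg/L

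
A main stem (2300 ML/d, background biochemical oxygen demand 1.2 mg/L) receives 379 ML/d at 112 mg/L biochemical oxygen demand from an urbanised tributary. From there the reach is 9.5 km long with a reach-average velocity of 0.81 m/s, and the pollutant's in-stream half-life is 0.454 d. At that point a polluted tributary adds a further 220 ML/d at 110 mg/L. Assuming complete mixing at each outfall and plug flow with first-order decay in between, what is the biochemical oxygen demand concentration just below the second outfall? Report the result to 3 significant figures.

21.0 mg/L

After mixing, C = (2300·1.200 + 379.0·112.0) / 2679 = 45210/2679 = 16.87 mg/L; combined flow 2679 ML/d.
Travel time t = 9.5·1000 / 0.81 = 11730 s = 3.258 h.
Half-life 0.454 d → k = ln 2 / 0.454 = 1.527 d⁻¹.
After decay, C = 16.87 × e^(−kt) = 16.87 × 0.8128 = 13.72 mg/L.
Second outfall: C = (2679·13.72 + 220.0·110.0)/2899 = 21.02 mg/L.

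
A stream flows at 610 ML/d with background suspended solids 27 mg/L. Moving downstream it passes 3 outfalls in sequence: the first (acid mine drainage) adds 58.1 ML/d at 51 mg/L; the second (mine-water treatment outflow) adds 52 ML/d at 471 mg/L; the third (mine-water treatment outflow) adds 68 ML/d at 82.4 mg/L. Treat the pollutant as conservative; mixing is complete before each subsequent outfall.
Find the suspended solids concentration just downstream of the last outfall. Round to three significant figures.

62.8 mg/L

After outfall 1: Q = 610.0 + 58.10 = 668.1 ML/d; C = (610.0·27.00 + 58.10·51.00)/668.1 = 29.09 mg/L.
After outfall 2: Q = 668.1 + 52.00 = 720.1 ML/d; C = (668.1·29.09 + 52.00·471.0)/720.1 = 61.00 mg/L.
After outfall 3: Q = 720.1 + 68.00 = 788.1 ML/d; C = (720.1·61.00 + 68.00·82.40)/788.1 = 62.85 mg/L.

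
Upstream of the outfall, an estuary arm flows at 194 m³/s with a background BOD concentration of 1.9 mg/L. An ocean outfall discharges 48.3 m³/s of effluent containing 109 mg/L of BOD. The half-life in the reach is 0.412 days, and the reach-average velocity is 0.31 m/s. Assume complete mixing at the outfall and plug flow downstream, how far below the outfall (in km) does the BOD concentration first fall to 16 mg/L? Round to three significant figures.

5.95 km

Mixed concentration C = ΣQC/ΣQ = (194.0·1.900 + 48.30·109.0) / 242.3 = 5633/242.3 = 23.25 mg/L.
Half-life 0.412 d → k = ln 2 / 0.412 = 1.682 d⁻¹.
Set 23.25·exp(−k·t) = 16 → t = ln(23.25/16)/k = 19190 s = 5.331 h.
Distance = v·t = 0.31·19190 = 5949 m = 5.949 km.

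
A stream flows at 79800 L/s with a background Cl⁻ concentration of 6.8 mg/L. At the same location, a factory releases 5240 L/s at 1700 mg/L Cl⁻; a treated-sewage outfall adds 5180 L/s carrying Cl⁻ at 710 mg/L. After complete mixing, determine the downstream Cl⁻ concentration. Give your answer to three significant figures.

Mixed concentration C = ΣQC/ΣQ = (79800·6.800 + 5240·1700 + 5180·710.0) / 90220 = 13130000/90220 = 145.5 mg/L.

146 mg/L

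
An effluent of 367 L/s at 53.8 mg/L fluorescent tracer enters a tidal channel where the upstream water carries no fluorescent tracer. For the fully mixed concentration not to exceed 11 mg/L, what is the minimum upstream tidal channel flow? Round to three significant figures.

Set C_mix = 11: (Q·0 + 367.0·53.80) / (Q + 367.0) = 11
→ Q = 367.0·(53.80 − 11)/(11 − 0) = 1428 L/s.

1430 L/s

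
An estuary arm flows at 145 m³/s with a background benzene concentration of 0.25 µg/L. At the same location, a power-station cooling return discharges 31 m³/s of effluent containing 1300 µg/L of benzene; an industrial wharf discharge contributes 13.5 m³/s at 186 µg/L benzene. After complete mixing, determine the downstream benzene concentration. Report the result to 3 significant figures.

226 µg/L

Flow-weighted average: C = (145.0·0.2500 + 31.00·1300 + 13.50·186.0) / 189.5 = 42850/189.5 = 226.1 µg/L.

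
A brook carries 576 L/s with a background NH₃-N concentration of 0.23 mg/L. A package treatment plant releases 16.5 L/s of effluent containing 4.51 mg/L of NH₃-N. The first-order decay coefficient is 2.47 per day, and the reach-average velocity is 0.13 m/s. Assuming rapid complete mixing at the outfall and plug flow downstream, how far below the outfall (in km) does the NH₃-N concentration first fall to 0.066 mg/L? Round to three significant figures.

Conservation of mass: C = (576.0·0.2300 + 16.50·4.510) / 592.5 = 206.9/592.5 = 0.3492 mg/L.
Set 0.3492·exp(−k·t) = 0.066 → t = ln(0.3492/0.066)/k = 58270 s = 16.19 h.
Distance = v·t = 0.13·58270 = 7576 m = 7.576 km.

7.58 km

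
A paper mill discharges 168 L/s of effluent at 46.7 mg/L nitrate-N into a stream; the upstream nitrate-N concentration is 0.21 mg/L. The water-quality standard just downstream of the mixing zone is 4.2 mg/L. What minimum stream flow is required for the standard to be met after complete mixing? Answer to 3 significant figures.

Set C_mix = 4.2: (Q·0.2100 + 168.0·46.70) / (Q + 168.0) = 4.2
→ Q = 168.0·(46.70 − 4.2)/(4.2 − 0.2100) = 1789 L/s.

1790 L/s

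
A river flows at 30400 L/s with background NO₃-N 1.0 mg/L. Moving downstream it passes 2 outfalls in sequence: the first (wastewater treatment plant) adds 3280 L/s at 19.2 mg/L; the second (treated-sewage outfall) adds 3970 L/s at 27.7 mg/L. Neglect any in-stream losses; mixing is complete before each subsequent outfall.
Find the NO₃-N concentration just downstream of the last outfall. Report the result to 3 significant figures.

After outfall 1: Q = 30400 + 3280 = 33680 L/s; C = (30400·1.000 + 3280·19.20)/33680 = 2.772 mg/L.
After outfall 2: Q = 33680 + 3970 = 37650 L/s; C = (33680·2.772 + 3970·27.70)/37650 = 5.401 mg/L.

5.40 mg/L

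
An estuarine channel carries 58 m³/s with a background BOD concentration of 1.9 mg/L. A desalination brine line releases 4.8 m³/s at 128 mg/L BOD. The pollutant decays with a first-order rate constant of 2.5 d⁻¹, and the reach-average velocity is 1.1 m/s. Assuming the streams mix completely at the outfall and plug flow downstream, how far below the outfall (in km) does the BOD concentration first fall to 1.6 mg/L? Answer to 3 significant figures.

75.1 km

After mixing, C = (58.00·1.900 + 4.800·128.0) / 62.80 = 724.6/62.80 = 11.54 mg/L.
Set 11.54·exp(−k·t) = 1.6 → t = ln(11.54/1.6)/k = 68280 s = 18.97 h.
Distance = v·t = 1.1·68280 = 75110 m = 75.11 km.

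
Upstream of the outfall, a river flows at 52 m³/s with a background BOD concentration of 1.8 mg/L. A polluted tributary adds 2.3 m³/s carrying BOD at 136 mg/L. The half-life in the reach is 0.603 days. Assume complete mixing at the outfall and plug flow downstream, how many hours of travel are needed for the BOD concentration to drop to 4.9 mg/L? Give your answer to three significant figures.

Mixed concentration C = ΣQC/ΣQ = (52.00·1.800 + 2.300·136.0) / 54.30 = 406.4/54.30 = 7.484 mg/L.
Half-life 0.603 d → k = ln 2 / 0.603 = 1.149 d⁻¹.
7.484·exp(−k·t) = 4.9 → t = ln(7.484/4.9)/k = 31840 s = 8.844 h.

8.84 h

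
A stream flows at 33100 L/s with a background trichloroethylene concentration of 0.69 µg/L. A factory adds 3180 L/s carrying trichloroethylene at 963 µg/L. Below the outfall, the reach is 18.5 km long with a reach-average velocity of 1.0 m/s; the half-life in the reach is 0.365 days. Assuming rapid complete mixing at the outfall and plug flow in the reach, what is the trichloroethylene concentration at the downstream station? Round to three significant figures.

56.6 µg/L

Conservation of mass: C = (33100·0.6900 + 3180·963.0) / 36280 = 3085000/36280 = 85.04 µg/L.
Travel time t = 18.5·1000 / 1.0 = 18500 s = 5.139 h.
Half-life 0.365 d → k = ln 2 / 0.365 = 1.899 d⁻¹.
Decay over the reach: 85.04·exp(−kt) = 85.04·0.6659 = 56.63 µg/L.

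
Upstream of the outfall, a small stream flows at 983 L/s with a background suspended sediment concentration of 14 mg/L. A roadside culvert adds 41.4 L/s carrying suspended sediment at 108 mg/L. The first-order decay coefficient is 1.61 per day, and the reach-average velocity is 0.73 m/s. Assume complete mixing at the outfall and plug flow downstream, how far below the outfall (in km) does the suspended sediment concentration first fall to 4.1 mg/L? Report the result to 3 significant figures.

Mixed concentration C = ΣQC/ΣQ = (983.0·14.00 + 41.40·108.0) / 1024 = 18230/1024 = 17.80 mg/L.
Set 17.80·exp(−k·t) = 4.1 → t = ln(17.80/4.1)/k = 78790 s = 21.89 h.
Distance = v·t = 0.73·78790 = 57520 m = 57.52 km.

57.5 km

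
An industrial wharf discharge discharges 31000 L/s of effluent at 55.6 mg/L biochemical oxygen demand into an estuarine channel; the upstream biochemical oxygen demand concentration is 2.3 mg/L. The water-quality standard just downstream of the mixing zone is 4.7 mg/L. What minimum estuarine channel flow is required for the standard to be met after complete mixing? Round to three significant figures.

Set C_mix = 4.7: (Q·2.300 + 31000·55.60) / (Q + 31000) = 4.7
→ Q = 31000·(55.60 − 4.7)/(4.7 − 2.300) = 657500 L/s.

657000 L/s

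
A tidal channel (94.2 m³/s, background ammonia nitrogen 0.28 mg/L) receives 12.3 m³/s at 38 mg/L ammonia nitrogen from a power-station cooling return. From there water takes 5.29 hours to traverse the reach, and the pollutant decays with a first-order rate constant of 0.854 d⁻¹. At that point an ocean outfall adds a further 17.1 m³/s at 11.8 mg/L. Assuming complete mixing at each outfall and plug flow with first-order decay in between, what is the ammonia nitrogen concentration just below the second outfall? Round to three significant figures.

After mixing, C = (94.20·0.2800 + 12.30·38.00) / 106.5 = 493.8/106.5 = 4.636 mg/L; combined flow 106.5 m³/s.
Decay over the reach: 4.636·exp(−kt) = 4.636·0.8284 = 3.841 mg/L.
At the second outfall, C = (106.5·3.841 + 17.10·11.80) / (106.5 + 17.10) = 4.942 mg/L.

4.94 mg/L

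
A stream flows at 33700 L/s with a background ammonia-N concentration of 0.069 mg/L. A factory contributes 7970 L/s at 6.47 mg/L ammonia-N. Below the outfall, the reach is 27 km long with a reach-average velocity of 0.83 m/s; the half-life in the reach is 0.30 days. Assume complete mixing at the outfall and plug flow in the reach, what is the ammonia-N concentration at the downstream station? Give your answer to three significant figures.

0.542 mg/L

Conservation of mass: C = (33700·0.06900 + 7970·6.470) / 41670 = 53890/41670 = 1.293 mg/L.
Travel time t = 27·1000 / 0.83 = 32530 s = 9.036 h.
Half-life 0.30 d → k = ln 2 / 0.30 = 2.310 d⁻¹.
First-order decay: C = 1.293·exp(−k·t) = 1.293·0.4190 = 0.5419 mg/L.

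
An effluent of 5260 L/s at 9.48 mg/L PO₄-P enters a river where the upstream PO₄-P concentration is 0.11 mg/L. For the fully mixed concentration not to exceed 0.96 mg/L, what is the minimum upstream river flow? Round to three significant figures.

52700 L/s

Set C_mix = 0.96: (Q·0.1100 + 5260·9.480) / (Q + 5260) = 0.96
→ Q = 5260·(9.480 − 0.96)/(0.96 − 0.1100) = 52720 L/s.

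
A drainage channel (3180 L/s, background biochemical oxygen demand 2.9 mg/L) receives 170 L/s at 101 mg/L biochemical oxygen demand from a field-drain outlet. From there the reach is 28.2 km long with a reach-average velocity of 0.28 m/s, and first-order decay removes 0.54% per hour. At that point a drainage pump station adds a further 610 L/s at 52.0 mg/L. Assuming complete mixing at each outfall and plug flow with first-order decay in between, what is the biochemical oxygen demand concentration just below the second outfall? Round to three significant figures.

Mass balance: C = (3180·2.900 + 170.0·101.0) / 3350 = 26390/3350 = 7.878 mg/L; combined flow 3350 L/s.
Travel time t = 28.2·1000 / 0.28 = 100700 s = 27.98 h.
0.54%/h lost → k = −ln(1 − 0.0054) = 0.005415 h⁻¹.
First-order decay: C = 7.878·exp(−k·t) = 7.878·0.8594 = 6.771 mg/L.
At the second outfall, C = (3350·6.771 + 610.0·52.00) / (3350 + 610.0) = 13.74 mg/L.

13.7 mg/L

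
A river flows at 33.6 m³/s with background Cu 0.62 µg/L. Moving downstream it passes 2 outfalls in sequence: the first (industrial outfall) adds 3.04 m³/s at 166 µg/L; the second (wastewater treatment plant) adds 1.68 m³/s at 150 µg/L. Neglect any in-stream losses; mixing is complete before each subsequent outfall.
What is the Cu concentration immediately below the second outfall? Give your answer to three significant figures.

20.3 µg/L

Outfall 1: combined Q = 36.64 m³/s; C = (33.60·0.6200 + 3.040·166.0)/36.64 = 14.34 µg/L.
Outfall 2: combined Q = 38.32 m³/s; C = (36.64·14.34 + 1.680·150.0)/38.32 = 20.29 µg/L.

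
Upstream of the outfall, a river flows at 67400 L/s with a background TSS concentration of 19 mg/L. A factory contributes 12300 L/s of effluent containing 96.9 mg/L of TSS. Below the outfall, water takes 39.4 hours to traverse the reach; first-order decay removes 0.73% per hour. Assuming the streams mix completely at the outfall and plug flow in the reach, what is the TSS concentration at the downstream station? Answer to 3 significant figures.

23.2 mg/L

Conservation of mass: C = (67400·19.00 + 12300·96.90) / 79700 = 2472000/79700 = 31.02 mg/L.
0.73%/h lost → k = −ln(1 − 0.0073) = 0.007327 h⁻¹.
After decay, C = 31.02 × e^(−kt) = 31.02 × 0.7493 = 23.24 mg/L.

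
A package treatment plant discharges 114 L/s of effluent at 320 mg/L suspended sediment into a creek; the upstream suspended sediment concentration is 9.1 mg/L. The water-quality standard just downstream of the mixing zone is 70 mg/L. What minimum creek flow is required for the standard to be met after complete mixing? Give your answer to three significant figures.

468 L/s

Set C_mix = 70: (Q·9.100 + 114.0·320.0) / (Q + 114.0) = 70
→ Q = 114.0·(320.0 − 70)/(70 − 9.100) = 468.0 L/s.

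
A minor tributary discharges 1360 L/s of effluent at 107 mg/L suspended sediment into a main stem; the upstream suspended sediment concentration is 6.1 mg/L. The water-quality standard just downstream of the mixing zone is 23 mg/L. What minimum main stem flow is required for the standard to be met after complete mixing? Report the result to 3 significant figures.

6760 L/s

Set C_mix = 23: (Q·6.100 + 1360·107.0) / (Q + 1360) = 23
→ Q = 1360·(107.0 − 23)/(23 − 6.100) = 6760 L/s.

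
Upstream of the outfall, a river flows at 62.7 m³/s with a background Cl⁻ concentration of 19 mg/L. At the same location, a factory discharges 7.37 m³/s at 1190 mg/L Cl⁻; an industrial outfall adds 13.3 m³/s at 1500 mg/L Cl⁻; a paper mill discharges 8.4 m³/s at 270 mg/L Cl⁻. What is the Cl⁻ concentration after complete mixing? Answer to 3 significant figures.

Conservation of mass: C = (62.70·19.00 + 7.370·1190 + 13.30·1500 + 8.400·270.0) / 91.77 = 32180/91.77 = 350.7 mg/L.

351 mg/L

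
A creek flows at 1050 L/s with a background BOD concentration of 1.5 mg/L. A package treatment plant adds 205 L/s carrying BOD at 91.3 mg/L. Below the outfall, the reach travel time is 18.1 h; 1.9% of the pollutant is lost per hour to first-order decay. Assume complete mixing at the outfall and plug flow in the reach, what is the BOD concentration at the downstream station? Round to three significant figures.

11.4 mg/L

Conservation of mass: C = (1050·1.500 + 205.0·91.30) / 1255 = 20290/1255 = 16.17 mg/L.
1.9%/h lost → k = −ln(1 − 0.019) = 0.01918 h⁻¹.
After decay, C = 16.17 × e^(−kt) = 16.17 × 0.7067 = 11.43 mg/L.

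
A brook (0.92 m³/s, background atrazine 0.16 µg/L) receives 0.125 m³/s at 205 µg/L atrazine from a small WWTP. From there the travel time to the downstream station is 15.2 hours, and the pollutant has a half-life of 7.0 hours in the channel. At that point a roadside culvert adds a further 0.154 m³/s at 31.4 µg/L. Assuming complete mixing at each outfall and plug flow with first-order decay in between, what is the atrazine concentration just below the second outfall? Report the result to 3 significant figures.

8.80 µg/L

Mixed concentration C = ΣQC/ΣQ = (0.9200·0.1600 + 0.1250·205.0) / 1.045 = 25.77/1.045 = 24.66 µg/L; combined flow 1.045 m³/s.
Half-life 7.0 h → k = ln 2 / 7.0 = 0.09902 h⁻¹ = 2.377 d⁻¹.
After decay, C = 24.66 × e^(−kt) = 24.66 × 0.2220 = 5.475 µg/L.
Second outfall: C = (1.045·5.475 + 0.1540·31.40)/1.199 = 8.805 µg/L.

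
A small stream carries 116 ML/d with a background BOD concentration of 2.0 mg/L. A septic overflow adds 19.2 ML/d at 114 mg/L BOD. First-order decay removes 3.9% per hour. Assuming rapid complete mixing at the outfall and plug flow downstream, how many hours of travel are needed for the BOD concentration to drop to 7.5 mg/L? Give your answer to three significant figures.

Flow-weighted average: C = (116.0·2.000 + 19.20·114.0) / 135.2 = 2421/135.2 = 17.91 mg/L.
3.9%/h lost → k = −ln(1 − 0.039) = 0.03978 h⁻¹.
17.91·exp(−k·t) = 7.5 → t = ln(17.91/7.5)/k = 78750 s = 21.87 h.

21.9 h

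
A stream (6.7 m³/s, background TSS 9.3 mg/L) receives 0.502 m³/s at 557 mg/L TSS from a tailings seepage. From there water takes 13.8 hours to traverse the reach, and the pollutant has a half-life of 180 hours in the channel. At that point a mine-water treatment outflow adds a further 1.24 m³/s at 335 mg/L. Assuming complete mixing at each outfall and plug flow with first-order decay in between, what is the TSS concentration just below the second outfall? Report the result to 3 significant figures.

Mass balance: C = (6.700·9.300 + 0.5020·557.0) / 7.202 = 341.9/7.202 = 47.48 mg/L; combined flow 7.202 m³/s.
Half-life 180 h → k = ln 2 / 180 = 0.003851 h⁻¹ = 0.09242 d⁻¹.
Applying C = C₀e^(−kt): 47.48 × 0.9482 = 45.02 mg/L.
At the second outfall, C = (7.202·45.02 + 1.240·335.0) / (7.202 + 1.240) = 87.61 mg/L.

87.6 mg/L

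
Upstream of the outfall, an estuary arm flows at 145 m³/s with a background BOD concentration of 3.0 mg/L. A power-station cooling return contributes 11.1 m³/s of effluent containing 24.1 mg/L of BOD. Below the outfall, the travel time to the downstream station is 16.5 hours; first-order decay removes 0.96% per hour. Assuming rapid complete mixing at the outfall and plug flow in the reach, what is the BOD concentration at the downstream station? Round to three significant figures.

3.84 mg/L

After mixing, C = (145.0·3.000 + 11.10·24.10) / 156.1 = 702.5/156.1 = 4.500 mg/L.
0.96%/h lost → k = −ln(1 − 0.0096) = 0.009646 h⁻¹.
Decay over the reach: 4.500·exp(−kt) = 4.500·0.8529 = 3.838 mg/L.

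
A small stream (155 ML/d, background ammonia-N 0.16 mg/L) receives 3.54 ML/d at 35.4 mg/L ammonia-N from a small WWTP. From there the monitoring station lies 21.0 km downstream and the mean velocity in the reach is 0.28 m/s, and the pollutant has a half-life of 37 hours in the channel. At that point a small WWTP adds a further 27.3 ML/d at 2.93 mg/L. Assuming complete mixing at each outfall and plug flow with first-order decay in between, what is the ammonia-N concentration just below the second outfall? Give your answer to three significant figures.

0.977 mg/L

Mass balance: C = (155.0·0.1600 + 3.540·35.40) / 158.5 = 150.1/158.5 = 0.9469 mg/L; combined flow 158.5 ML/d.
Travel time t = 21.0·1000 / 0.28 = 75000 s = 20.83 h.
Half-life 37 h → k = ln 2 / 37 = 0.01873 h⁻¹ = 0.4496 d⁻¹.
Applying C = C₀e^(−kt): 0.9469 × 0.6769 = 0.6409 mg/L.
Second outfall: C = (158.5·0.6409 + 27.30·2.930)/185.8 = 0.9772 mg/L.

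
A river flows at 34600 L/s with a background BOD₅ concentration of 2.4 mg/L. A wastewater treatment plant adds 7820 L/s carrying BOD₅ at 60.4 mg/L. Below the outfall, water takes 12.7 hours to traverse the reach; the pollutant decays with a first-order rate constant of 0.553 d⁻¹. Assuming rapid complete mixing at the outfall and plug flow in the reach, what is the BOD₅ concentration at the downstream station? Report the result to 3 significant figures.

9.77 mg/L

Mixed concentration C = ΣQC/ΣQ = (34600·2.400 + 7820·60.40) / 42420 = 555400/42420 = 13.09 mg/L.
First-order decay: C = 13.09·exp(−k·t) = 13.09·0.7463 = 9.771 mg/L.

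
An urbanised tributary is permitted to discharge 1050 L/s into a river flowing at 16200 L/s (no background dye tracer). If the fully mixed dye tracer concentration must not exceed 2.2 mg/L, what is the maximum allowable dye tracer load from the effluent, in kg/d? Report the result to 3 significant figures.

Mass balance at the limit: 16200·0 + 1050·Cₑ = 17250·2.2 → Cₑ = 36.14 mg/L.
1050 L/s = 1.050 m³/s. Load = 1.050 m³/s × 36.14 g/m³ × 86 400 s/d = 3279 kg/d.

3280 kg/d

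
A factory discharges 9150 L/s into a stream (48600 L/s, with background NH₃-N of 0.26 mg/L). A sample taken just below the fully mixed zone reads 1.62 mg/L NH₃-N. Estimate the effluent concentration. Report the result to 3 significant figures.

8.84 mg/L

Mass balance: 48600·0.2600 + 9150·Cₑ = 57750·1.620
→ Cₑ = (57750·1.620 − 48600·0.2600) / 9150 = 8.844 mg/L.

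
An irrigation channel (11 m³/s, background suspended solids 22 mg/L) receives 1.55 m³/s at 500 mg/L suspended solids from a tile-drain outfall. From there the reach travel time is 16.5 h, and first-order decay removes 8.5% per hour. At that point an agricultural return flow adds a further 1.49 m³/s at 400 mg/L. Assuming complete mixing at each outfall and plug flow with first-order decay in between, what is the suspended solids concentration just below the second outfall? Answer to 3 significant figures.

59.2 mg/L

Conservation of mass: C = (11.00·22.00 + 1.550·500.0) / 12.55 = 1017/12.55 = 81.04 mg/L; combined flow 12.55 m³/s.
8.5%/h lost → k = −ln(1 − 0.085) = 0.08883 h⁻¹.
First-order decay: C = 81.04·exp(−k·t) = 81.04·0.2309 = 18.71 mg/L.
At the second outfall, C = (12.55·18.71 + 1.490·400.0) / (12.55 + 1.490) = 59.18 mg/L.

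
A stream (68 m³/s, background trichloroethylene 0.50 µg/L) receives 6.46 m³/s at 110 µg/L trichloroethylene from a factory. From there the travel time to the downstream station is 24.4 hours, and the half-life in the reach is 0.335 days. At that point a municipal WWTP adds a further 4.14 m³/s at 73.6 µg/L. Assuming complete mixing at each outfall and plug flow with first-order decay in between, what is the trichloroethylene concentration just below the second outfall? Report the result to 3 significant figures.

5.03 µg/L

Flow-weighted average: C = (68.00·0.5000 + 6.460·110.0) / 74.46 = 744.6/74.46 = 10.00 µg/L; combined flow 74.46 m³/s.
Half-life 0.335 d → k = ln 2 / 0.335 = 2.069 d⁻¹.
After decay, C = 10.00 × e^(−kt) = 10.00 × 0.1220 = 1.220 µg/L.
At the second outfall, C = (74.46·1.220 + 4.140·73.60) / (74.46 + 4.140) = 5.033 µg/L.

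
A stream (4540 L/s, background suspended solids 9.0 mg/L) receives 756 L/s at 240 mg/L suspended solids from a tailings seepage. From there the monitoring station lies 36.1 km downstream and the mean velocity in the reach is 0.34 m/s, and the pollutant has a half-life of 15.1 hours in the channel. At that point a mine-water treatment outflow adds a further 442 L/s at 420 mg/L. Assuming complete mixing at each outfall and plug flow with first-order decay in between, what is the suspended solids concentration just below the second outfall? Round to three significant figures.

42.4 mg/L

Conservation of mass: C = (4540·9.000 + 756.0·240.0) / 5296 = 222300/5296 = 41.98 mg/L; combined flow 5296 L/s.
Travel time t = 36.1·1000 / 0.34 = 106200 s = 29.49 h.
Half-life 15.1 h → k = ln 2 / 15.1 = 0.04590 h⁻¹ = 1.102 d⁻¹.
Decay over the reach: 41.98·exp(−kt) = 41.98·0.2582 = 10.84 mg/L.
At the second outfall, C = (5296·10.84 + 442.0·420.0) / (5296 + 442.0) = 42.36 mg/L.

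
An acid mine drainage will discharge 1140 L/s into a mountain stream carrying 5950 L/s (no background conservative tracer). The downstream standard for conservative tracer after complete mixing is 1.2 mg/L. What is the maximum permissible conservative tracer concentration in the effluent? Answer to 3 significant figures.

At the limit, (Qr·Cr + Qe·Cₑ)/(Qr + Qe) = 1.2:
Cₑ = (7090·1.2 − 5950·0) / 1140 = 7.463 mg/L.

7.46 mg/L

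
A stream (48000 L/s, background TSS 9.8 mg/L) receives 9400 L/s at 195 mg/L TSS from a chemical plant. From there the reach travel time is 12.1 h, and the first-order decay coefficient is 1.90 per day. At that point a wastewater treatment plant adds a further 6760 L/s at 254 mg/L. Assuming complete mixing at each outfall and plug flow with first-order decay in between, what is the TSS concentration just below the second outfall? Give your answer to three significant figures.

Mixed concentration C = ΣQC/ΣQ = (48000·9.800 + 9400·195.0) / 57400 = 2303000/57400 = 40.13 mg/L; combined flow 57400 L/s.
Decay over the reach: 40.13·exp(−kt) = 40.13·0.3837 = 15.40 mg/L.
At the second outfall, C = (57400·15.40 + 6760·254.0) / (57400 + 6760) = 40.54 mg/L.

40.5 mg/L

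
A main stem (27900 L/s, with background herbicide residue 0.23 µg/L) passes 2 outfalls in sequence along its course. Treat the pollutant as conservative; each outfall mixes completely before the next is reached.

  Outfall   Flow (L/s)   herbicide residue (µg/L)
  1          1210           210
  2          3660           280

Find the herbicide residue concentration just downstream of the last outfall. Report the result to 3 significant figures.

Below outfall 1: Q → 29110 L/s, C = (27900·0.2300 + 1210·210.0)/29110 = 8.949 µg/L.
Below outfall 2: Q → 32770 L/s, C = (29110·8.949 + 3660·280.0)/32770 = 39.22 µg/L.

39.2 µg/L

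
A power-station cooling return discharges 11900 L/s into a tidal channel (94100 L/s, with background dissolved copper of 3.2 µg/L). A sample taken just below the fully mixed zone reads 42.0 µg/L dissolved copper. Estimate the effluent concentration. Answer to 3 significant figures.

349 µg/L

Mass balance: 94100·3.200 + 11900·Cₑ = 106000·42.00
→ Cₑ = (106000·42.00 − 94100·3.200) / 11900 = 348.8 µg/L.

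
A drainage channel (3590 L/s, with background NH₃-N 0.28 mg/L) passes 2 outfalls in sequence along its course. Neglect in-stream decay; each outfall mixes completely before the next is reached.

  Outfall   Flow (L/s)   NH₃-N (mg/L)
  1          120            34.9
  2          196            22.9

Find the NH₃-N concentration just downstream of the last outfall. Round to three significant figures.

2.48 mg/L

Below outfall 1: Q → 3710 L/s, C = (3590·0.2800 + 120.0·34.90)/3710 = 1.400 mg/L.
Below outfall 2: Q → 3906 L/s, C = (3710·1.400 + 196.0·22.90)/3906 = 2.479 mg/L.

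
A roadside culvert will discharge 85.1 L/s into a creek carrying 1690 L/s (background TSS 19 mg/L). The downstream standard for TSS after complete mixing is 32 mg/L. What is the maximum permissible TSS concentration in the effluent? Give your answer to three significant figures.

At the limit, (Qr·Cr + Qe·Cₑ)/(Qr + Qe) = 32:
Cₑ = (1775·32 − 1690·19.00) / 85.10 = 290.2 mg/L.

290 mg/L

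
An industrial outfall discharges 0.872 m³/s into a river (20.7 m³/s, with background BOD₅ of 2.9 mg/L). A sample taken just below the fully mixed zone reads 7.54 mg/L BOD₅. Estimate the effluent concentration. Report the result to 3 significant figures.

Mass balance: 20.70·2.900 + 0.8720·Cₑ = 21.57·7.540
→ Cₑ = (21.57·7.540 − 20.70·2.900) / 0.8720 = 117.7 mg/L.

118 mg/L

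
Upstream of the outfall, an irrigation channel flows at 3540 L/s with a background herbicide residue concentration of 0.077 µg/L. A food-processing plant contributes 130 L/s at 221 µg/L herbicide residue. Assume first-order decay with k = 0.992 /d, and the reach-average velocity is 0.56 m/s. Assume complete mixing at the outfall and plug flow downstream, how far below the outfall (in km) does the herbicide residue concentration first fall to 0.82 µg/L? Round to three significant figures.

111 km

After mixing, C = (3540·0.07700 + 130.0·221.0) / 3670 = 29000/3670 = 7.903 µg/L.
Set 7.903·exp(−k·t) = 0.82 → t = ln(7.903/0.82)/k = 197300 s = 54.81 h.
Distance = v·t = 0.56·197300 = 110500 m = 110.5 km.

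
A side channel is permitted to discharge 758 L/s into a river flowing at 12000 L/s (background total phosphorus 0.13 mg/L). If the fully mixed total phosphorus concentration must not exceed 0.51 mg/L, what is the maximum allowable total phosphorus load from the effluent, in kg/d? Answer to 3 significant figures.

427 kg/d

Mass balance at the limit: 12000·0.1300 + 758.0·Cₑ = 12760·0.51 → Cₑ = 6.526 mg/L.
758.0 L/s = 0.7580 m³/s. Load = 0.7580 m³/s × 6.526 g/m³ × 86 400 s/d = 427.4 kg/d.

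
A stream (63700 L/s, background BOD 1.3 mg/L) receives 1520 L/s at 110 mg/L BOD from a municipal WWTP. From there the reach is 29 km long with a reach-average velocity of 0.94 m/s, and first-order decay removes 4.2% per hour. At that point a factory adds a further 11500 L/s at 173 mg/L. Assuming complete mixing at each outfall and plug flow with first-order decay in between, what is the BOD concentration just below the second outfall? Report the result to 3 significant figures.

Flow-weighted average: C = (63700·1.300 + 1520·110.0) / 65220 = 250000/65220 = 3.833 mg/L; combined flow 65220 L/s.
Travel time t = 29·1000 / 0.94 = 30850 s = 8.570 h.
4.2%/h lost → k = −ln(1 − 0.042) = 0.04291 h⁻¹.
Applying C = C₀e^(−kt): 3.833 × 0.6923 = 2.654 mg/L.
Second outfall: C = (65220·2.654 + 11500·173.0)/76720 = 28.19 mg/L.

28.2 mg/L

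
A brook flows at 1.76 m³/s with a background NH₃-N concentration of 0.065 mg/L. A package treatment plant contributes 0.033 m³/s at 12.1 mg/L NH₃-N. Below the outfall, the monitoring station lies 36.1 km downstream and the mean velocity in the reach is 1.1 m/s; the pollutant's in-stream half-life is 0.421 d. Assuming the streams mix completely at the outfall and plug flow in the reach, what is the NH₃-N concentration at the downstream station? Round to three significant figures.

Conservation of mass: C = (1.760·0.06500 + 0.03300·12.10) / 1.793 = 0.5137/1.793 = 0.2865 mg/L.
Travel time t = 36.1·1000 / 1.1 = 32820 s = 9.116 h.
Half-life 0.421 d → k = ln 2 / 0.421 = 1.646 d⁻¹.
Applying C = C₀e^(−kt): 0.2865 × 0.5351 = 0.1533 mg/L.

0.153 mg/L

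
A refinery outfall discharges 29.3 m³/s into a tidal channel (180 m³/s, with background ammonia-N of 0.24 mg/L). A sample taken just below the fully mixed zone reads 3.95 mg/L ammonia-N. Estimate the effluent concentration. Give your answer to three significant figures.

Mass balance: 180.0·0.2400 + 29.30·Cₑ = 209.3·3.950
→ Cₑ = (209.3·3.950 − 180.0·0.2400) / 29.30 = 26.74 mg/L.

26.7 mg/L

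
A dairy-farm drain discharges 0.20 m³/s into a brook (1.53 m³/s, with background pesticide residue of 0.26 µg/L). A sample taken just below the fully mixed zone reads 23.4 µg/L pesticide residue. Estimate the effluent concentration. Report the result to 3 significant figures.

200 µg/L

Mass balance: 1.530·0.2600 + 0.2000·Cₑ = 1.730·23.40
→ Cₑ = (1.730·23.40 − 1.530·0.2600) / 0.2000 = 200.4 µg/L.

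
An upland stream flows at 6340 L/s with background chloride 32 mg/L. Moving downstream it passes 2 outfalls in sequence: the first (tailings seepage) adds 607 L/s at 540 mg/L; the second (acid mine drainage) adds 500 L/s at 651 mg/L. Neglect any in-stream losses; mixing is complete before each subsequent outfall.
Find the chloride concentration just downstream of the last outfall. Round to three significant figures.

After outfall 1: Q = 6340 + 607.0 = 6947 L/s; C = (6340·32.00 + 607.0·540.0)/6947 = 76.39 mg/L.
After outfall 2: Q = 6947 + 500.0 = 7447 L/s; C = (6947·76.39 + 500.0·651.0)/7447 = 115.0 mg/L.

115 mg/L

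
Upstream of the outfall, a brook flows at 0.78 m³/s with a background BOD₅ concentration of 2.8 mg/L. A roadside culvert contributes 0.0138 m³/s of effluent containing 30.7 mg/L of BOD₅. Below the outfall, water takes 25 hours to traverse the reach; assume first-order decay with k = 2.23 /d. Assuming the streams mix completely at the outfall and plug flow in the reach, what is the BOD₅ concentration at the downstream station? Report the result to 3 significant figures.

0.322 mg/L

After mixing, C = (0.7800·2.800 + 0.01380·30.70) / 0.7938 = 2.608/0.7938 = 3.285 mg/L.
After decay, C = 3.285 × e^(−kt) = 3.285 × 0.09799 = 0.3219 mg/L.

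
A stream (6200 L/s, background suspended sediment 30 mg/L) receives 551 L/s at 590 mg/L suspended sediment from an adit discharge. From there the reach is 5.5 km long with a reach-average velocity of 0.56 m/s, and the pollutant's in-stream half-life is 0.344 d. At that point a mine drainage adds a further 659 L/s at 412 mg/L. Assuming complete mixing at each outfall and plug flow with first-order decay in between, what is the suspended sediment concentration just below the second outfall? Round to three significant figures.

Flow-weighted average: C = (6200·30.00 + 551.0·590.0) / 6751 = 511100/6751 = 75.71 mg/L; combined flow 6751 L/s.
Travel time t = 5.5·1000 / 0.56 = 9821 s = 2.728 h.
Half-life 0.344 d → k = ln 2 / 0.344 = 2.015 d⁻¹.
Decay over the reach: 75.71·exp(−kt) = 75.71·0.7953 = 60.21 mg/L.
At the second outfall, C = (6751·60.21 + 659.0·412.0) / (6751 + 659.0) = 91.49 mg/L.

91.5 mg/L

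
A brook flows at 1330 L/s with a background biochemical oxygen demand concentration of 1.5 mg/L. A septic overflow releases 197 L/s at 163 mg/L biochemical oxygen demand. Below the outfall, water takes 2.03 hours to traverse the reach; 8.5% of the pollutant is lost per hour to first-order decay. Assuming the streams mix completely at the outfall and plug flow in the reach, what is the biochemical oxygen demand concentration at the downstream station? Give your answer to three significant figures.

18.6 mg/L

Flow-weighted average: C = (1330·1.500 + 197.0·163.0) / 1527 = 34110/1527 = 22.34 mg/L.
8.5%/h lost → k = −ln(1 − 0.085) = 0.08883 h⁻¹.
Decay over the reach: 22.34·exp(−kt) = 22.34·0.8350 = 18.65 mg/L.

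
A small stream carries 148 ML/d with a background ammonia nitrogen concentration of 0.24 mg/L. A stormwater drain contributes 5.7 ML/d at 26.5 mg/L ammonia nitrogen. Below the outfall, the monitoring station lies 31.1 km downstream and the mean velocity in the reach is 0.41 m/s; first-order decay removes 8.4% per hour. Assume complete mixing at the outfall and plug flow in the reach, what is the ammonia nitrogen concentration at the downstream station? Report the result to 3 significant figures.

0.191 mg/L

Mass balance: C = (148.0·0.2400 + 5.700·26.50) / 153.7 = 186.6/153.7 = 1.214 mg/L.
Travel time t = 31.1·1000 / 0.41 = 75850 s = 21.07 h.
8.4%/h lost → k = −ln(1 − 0.084) = 0.08774 h⁻¹.
Applying C = C₀e^(−kt): 1.214 × 0.1574 = 0.1911 mg/L.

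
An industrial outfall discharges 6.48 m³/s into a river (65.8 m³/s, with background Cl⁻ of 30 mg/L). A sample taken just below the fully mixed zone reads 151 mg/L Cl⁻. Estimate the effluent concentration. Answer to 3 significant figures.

Mass balance: 65.80·30.00 + 6.480·Cₑ = 72.28·151.0
→ Cₑ = (72.28·151.0 − 65.80·30.00) / 6.480 = 1380 mg/L.

1380 mg/L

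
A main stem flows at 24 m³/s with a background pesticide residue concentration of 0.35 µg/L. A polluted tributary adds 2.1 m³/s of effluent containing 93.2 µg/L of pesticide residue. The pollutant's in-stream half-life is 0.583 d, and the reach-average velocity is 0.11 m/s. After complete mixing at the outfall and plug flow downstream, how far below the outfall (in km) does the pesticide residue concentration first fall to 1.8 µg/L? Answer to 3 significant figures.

11.7 km

After mixing, C = (24.00·0.3500 + 2.100·93.20) / 26.10 = 204.1/26.10 = 7.821 µg/L.
Half-life 0.583 d → k = ln 2 / 0.583 = 1.189 d⁻¹.
Set 7.821·exp(−k·t) = 1.8 → t = ln(7.821/1.8)/k = 106800 s = 29.65 h.
Distance = v·t = 0.11·106800 = 11740 m = 11.74 km.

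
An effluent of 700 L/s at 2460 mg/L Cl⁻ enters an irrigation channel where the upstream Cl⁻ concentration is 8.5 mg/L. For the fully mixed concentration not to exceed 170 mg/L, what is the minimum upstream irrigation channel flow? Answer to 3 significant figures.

9930 L/s

Set C_mix = 170: (Q·8.500 + 700.0·2460) / (Q + 700.0) = 170
→ Q = 700.0·(2460 − 170)/(170 − 8.500) = 9926 L/s.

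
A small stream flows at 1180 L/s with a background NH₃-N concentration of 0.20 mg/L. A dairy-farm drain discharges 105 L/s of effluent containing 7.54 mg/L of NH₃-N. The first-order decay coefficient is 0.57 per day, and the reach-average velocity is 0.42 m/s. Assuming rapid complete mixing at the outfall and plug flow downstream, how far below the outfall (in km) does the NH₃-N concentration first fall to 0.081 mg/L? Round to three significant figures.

146 km

Conservation of mass: C = (1180·0.2000 + 105.0·7.540) / 1285 = 1028/1285 = 0.7998 mg/L.
Set 0.7998·exp(−k·t) = 0.081 → t = ln(0.7998/0.081)/k = 347100 s = 96.42 h.
Distance = v·t = 0.42·347100 = 145800 m = 145.8 km.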